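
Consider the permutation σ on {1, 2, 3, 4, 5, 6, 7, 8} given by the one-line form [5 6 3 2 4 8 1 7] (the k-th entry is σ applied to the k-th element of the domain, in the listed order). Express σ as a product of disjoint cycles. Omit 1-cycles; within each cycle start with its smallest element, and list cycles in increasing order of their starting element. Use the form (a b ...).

Iterating σ from 1 gives 1 → 5 → 4 → 2 → 6 → 8 → 7 → 1; that is the 7-cycle (1 5 4 2 6 8 7).
Repeating from the next unused element and collecting all non-trivial cycles gives (1 5 4 2 6 8 7).

(1 5 4 2 6 8 7)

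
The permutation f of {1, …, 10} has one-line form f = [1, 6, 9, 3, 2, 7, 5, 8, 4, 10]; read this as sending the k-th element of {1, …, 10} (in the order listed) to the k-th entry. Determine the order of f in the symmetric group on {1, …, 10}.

12

The disjoint-cycle form of f has cycle lengths 4, 3, 1, 1, 1.
The order of f is the least common multiple of its cycle lengths: lcm(4, 3) = 12.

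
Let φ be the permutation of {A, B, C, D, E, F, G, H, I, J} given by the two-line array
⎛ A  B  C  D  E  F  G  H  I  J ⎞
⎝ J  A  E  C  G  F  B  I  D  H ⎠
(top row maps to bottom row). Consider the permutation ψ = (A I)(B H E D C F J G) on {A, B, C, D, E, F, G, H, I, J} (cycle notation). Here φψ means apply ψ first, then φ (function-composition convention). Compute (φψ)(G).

(φψ)(G) = φ(ψ(G)). ψ(G) = B, then φ(B) = A. So (φψ)(G) = A.

A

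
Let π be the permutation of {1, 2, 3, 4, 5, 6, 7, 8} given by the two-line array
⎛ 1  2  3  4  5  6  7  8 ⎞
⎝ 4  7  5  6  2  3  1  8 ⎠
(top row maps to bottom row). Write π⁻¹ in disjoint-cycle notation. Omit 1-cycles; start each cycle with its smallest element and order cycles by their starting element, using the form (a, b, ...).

First write π in disjoint cycles: (1, 4, 6, 3, 5, 2, 7).
The inverse reverses every cycle; in canonical form, π⁻¹ = (1, 7, 2, 5, 3, 6, 4).

(1, 7, 2, 5, 3, 6, 4)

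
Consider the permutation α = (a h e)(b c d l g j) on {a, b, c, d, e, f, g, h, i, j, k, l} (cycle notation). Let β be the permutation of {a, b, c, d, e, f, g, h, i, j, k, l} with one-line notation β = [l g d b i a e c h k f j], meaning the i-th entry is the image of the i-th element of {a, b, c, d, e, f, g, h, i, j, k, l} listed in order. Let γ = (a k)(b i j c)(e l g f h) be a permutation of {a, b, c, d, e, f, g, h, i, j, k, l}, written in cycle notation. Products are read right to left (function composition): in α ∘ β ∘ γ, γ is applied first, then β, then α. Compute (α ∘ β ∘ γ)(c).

j

Chase c: γ(c) = b; β(b) = g; α(g) = j. Hence (α ∘ β ∘ γ)(c) = j.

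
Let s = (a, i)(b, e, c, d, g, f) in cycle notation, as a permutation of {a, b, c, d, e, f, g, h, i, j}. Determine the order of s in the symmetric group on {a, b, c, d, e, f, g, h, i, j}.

The disjoint cycles have lengths 6, 2, 1, 1.
The order is lcm(6, 2) = 6.

6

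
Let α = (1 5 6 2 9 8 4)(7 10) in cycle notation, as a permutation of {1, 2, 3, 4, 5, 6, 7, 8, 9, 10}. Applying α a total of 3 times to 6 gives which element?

8

6 lies in the 7-cycle (1 5 6 2 9 8 4).
Advancing 3 steps from 6: 6 → 2 → 9 → 8.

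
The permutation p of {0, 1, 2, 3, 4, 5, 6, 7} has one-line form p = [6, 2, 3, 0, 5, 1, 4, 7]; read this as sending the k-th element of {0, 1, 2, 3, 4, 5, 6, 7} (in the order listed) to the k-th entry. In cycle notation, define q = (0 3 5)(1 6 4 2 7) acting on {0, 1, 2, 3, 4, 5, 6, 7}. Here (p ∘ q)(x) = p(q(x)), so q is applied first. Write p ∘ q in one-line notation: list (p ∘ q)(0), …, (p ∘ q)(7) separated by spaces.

For each element, apply q then p: 0 → 3 → 0; 1 → 6 → 4; 2 → 7 → 7; 3 → 5 → 1; 4 → 2 → 3; 5 → 0 → 6; 6 → 4 → 5; 7 → 1 → 2.
Collecting the images, p ∘ q = [0 4 7 1 3 6 5 2].

0 4 7 1 3 6 5 2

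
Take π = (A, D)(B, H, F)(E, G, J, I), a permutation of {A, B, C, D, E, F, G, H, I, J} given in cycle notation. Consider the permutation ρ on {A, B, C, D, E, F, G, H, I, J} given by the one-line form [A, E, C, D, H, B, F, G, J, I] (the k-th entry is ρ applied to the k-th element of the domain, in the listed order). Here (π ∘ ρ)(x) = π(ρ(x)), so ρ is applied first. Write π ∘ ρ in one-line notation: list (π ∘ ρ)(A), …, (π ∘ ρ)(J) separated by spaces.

(π ∘ ρ)(x) = π(ρ(x)). Computing each image: π(ρ(A)) = π(A) = D, π(ρ(B)) = π(E) = G, π(ρ(C)) = π(C) = C, π(ρ(D)) = π(D) = A, π(ρ(E)) = π(H) = F, π(ρ(F)) = π(B) = H, π(ρ(G)) = π(F) = B, π(ρ(H)) = π(G) = J, π(ρ(I)) = π(J) = I, π(ρ(J)) = π(I) = E.
Hence π ∘ ρ = [D G C A F H B J I E].

D G C A F H B J I E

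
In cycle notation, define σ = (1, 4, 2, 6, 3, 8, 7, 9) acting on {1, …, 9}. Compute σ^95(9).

9 lies in the 8-cycle (1, 4, 2, 6, 3, 8, 7, 9).
On an 8-cycle, σ^8 is the identity, so σ^95 = σ^7 there (95 ≡ 7 mod 8).
Advancing 7 steps from 9: 9 → 1 → 4 → 2 → 6 → 3 → 8 → 7.

7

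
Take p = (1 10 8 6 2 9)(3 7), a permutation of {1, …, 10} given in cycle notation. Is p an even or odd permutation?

The cycle lengths are 6, 2, 1, 1.
A cycle of length ℓ contributes ℓ−1 transpositions, so p is a product of 5 + 1 = 6 transpositions — even.

even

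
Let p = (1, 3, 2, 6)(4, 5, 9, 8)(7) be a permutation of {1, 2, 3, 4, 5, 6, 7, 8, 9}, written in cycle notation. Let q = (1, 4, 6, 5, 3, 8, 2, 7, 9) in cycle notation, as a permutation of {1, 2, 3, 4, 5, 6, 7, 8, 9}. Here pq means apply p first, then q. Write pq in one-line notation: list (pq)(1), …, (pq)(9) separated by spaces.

8 5 7 3 1 4 9 6 2

For each element, apply p then q: 1 → 3 → 8; 2 → 6 → 5; 3 → 2 → 7; 4 → 5 → 3; 5 → 9 → 1; 6 → 1 → 4; 7 → 7 → 9; 8 → 4 → 6; 9 → 8 → 2.
So pq in one-line form is 8 5 7 3 1 4 9 6 2.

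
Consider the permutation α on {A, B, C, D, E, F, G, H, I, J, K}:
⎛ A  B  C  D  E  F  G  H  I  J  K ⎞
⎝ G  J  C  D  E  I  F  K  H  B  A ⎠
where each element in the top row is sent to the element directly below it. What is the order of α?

6

Decomposing into disjoint cycles gives cycle lengths 6, 2, 1, 1, 1.
The order is lcm(6, 2) = 6.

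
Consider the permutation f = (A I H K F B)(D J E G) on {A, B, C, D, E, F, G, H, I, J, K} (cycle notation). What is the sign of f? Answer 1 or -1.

The cycle lengths are 6, 4, 1.
A cycle of length ℓ contributes ℓ−1 transpositions, so f is a product of 5 + 3 = 8 transpositions — even.

1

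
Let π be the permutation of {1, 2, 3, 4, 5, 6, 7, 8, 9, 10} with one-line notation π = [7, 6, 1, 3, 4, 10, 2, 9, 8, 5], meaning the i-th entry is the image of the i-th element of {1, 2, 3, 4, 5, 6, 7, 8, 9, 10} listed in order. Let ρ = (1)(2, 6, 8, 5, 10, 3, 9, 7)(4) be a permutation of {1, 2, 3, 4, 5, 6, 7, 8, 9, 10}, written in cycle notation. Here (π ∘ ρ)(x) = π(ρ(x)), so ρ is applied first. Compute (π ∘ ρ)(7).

ρ(7) = 2, then π(2) = 6; composing gives (π ∘ ρ)(7) = 6.

6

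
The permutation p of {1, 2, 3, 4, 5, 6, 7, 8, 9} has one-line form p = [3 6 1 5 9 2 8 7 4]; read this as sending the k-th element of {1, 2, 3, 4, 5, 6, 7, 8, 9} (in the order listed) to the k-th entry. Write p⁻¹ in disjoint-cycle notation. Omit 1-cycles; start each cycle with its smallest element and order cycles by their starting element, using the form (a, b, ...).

(1, 3)(2, 6)(4, 9, 5)(7, 8)

First write p in disjoint cycles: (1, 3)(2, 6)(4, 5, 9)(7, 8).
Reversing each cycle (and rotating so the smallest element leads) gives p⁻¹ = (1, 3)(2, 6)(4, 9, 5)(7, 8).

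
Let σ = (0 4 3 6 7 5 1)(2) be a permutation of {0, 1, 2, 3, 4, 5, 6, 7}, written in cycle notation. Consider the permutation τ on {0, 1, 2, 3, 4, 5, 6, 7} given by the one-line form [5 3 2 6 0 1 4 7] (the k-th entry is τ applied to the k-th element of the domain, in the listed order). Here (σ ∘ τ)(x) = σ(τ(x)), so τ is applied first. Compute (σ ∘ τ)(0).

First apply τ: τ(0) = 5, then σ(5) = 1. Thus (σ ∘ τ)(0) = 1.

1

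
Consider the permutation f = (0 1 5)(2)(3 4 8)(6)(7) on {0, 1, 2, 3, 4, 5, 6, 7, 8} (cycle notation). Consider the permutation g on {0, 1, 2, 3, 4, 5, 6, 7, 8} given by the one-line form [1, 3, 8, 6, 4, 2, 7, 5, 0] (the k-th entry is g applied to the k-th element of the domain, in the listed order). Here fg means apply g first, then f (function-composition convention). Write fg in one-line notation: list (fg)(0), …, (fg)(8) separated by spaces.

(fg)(x) = f(g(x)). Computing each image: f(g(0)) = f(1) = 5, f(g(1)) = f(3) = 4, f(g(2)) = f(8) = 3, f(g(3)) = f(6) = 6, f(g(4)) = f(4) = 8, f(g(5)) = f(2) = 2, f(g(6)) = f(7) = 7, f(g(7)) = f(5) = 0, f(g(8)) = f(0) = 1.
Hence fg = [5 4 3 6 8 2 7 0 1].

5 4 3 6 8 2 7 0 1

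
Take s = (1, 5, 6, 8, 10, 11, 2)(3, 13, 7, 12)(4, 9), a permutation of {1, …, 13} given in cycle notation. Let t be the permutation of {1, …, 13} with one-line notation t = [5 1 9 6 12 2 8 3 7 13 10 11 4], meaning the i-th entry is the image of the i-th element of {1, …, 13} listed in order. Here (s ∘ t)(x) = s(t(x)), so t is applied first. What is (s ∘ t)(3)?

4

t(3) = 9, then s(9) = 4; composing gives (s ∘ t)(3) = 4.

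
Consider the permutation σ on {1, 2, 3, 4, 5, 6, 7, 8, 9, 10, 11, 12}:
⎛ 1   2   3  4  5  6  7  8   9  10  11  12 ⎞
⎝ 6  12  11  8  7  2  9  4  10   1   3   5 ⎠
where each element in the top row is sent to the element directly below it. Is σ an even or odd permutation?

odd

In disjoint-cycle form the cycle lengths are 8, 2, 2.
A cycle of length ℓ contributes ℓ−1 transpositions, so σ is a product of 7 + 1 + 1 = 9 transpositions — odd.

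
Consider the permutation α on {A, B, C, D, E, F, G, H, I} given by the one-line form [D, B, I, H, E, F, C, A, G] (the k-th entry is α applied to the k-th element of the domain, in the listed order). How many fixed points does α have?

The fixed points (elements with α(x) = x) are {B, E, F}, so there are 3.

3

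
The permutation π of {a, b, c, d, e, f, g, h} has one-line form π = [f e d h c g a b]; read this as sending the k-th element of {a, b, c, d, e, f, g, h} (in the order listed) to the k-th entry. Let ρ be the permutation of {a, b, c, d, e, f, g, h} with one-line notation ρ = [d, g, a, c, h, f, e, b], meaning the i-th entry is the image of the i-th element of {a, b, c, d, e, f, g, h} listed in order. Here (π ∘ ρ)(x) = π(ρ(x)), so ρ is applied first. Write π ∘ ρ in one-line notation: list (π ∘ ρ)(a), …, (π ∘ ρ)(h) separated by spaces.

For each element, apply ρ then π: a → d → h; b → g → a; c → a → f; d → c → d; e → h → b; f → f → g; g → e → c; h → b → e.
So π ∘ ρ in one-line form is h a f d b g c e.

h a f d b g c e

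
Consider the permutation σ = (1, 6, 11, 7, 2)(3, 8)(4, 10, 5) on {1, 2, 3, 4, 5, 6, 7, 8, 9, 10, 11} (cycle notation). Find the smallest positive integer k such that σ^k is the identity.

The disjoint cycles have lengths 5, 3, 2, 1.
Since disjoint cycles commute, ord(σ) = lcm(5, 3, 2) = 30.

30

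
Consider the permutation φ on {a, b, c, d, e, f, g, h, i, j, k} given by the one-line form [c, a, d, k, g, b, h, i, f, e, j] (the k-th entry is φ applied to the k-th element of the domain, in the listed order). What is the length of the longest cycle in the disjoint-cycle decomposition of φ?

11

Decomposing into disjoint cycles gives (a c d k j e g h i f b); the longest has length 11.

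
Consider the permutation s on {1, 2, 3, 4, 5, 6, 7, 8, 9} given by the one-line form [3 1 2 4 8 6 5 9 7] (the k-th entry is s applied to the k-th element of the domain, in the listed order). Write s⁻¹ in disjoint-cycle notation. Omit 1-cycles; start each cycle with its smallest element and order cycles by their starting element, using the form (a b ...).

First write s in disjoint cycles: (1 3 2)(5 8 9 7).
The inverse reverses every cycle; in canonical form, s⁻¹ = (1 2 3)(5 7 9 8).

(1 2 3)(5 7 9 8)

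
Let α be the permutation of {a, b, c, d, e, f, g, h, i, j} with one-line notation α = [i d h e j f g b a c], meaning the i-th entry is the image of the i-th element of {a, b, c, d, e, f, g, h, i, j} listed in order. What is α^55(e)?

Tracing e → j → … returns to e after 6 steps, so e lies in a 6-cycle (b d e j c h).
Powers repeat with period 6 on this cycle, and 55 mod 6 = 1, so α^55(e) = α^1(e).
Advancing 1 step from e: e → j.

j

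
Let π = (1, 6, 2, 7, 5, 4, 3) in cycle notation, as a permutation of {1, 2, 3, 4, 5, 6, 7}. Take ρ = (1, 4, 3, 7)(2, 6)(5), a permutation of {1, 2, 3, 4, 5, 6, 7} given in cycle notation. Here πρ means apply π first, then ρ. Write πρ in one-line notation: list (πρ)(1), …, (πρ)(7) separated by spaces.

2 1 4 7 3 6 5

For each element, apply π then ρ: 1 → 6 → 2; 2 → 7 → 1; 3 → 1 → 4; 4 → 3 → 7; 5 → 4 → 3; 6 → 2 → 6; 7 → 5 → 5.
Collecting the images, πρ = [2 1 4 7 3 6 5].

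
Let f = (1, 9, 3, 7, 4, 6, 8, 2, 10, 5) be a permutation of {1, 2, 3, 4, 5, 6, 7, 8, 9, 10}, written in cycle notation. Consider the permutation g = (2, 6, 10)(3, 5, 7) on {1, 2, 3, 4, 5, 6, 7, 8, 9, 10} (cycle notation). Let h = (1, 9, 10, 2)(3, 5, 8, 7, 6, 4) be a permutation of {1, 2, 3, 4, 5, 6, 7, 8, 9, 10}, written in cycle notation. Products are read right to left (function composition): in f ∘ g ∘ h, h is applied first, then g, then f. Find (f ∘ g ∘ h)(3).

(f ∘ g ∘ h)(3) = f(g(h(3))). h(3) = 5, then g(5) = 7, then f(7) = 4, so the result is 4.

4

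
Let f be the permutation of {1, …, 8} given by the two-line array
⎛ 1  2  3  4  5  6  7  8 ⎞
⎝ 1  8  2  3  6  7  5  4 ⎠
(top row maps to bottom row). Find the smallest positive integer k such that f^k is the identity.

Decomposing into disjoint cycles gives cycle lengths 4, 3, 1.
The order of f is the least common multiple of its cycle lengths: lcm(4, 3) = 12.

12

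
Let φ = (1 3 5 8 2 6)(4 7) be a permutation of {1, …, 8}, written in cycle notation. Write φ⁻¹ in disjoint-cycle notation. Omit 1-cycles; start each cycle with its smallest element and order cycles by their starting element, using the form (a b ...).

The inverse reverses each cycle.
After reversing and putting each cycle's least element first, φ⁻¹ = (1 6 2 8 5 3)(4 7).

(1 6 2 8 5 3)(4 7)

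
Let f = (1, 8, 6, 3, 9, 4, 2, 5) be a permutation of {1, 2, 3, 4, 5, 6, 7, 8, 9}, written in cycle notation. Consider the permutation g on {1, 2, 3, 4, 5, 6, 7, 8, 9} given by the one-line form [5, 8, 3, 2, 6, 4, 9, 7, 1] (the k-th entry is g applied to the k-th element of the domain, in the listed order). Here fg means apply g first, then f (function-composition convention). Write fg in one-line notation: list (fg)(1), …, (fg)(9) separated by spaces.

1 6 9 5 3 2 4 7 8

Chase each element through g then f: 1 → 5 → 1; 2 → 8 → 6; 3 → 3 → 9; 4 → 2 → 5; 5 → 6 → 3; 6 → 4 → 2; 7 → 9 → 4; 8 → 7 → 7; 9 → 1 → 8.
So fg in one-line form is 1 6 9 5 3 2 4 7 8.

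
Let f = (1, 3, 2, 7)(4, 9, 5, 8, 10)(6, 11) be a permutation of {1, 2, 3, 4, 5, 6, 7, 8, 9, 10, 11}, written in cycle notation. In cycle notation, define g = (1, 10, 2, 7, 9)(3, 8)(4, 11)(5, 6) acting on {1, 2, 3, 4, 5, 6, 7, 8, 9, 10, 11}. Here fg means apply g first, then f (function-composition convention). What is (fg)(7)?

(fg)(7) = f(g(7)). g(7) = 9, then f(9) = 5. So (fg)(7) = 5.

5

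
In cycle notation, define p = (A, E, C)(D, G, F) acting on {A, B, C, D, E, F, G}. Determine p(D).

G

Within (D, G, F), D ↦ G.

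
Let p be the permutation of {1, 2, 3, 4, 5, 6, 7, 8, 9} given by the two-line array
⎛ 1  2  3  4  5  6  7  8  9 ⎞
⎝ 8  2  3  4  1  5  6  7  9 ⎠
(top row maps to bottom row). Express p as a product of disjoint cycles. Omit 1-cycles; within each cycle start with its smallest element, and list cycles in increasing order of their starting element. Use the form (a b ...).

(1 8 7 6 5)

Iterating p from 1 gives 1 → 8 → 7 → 6 → 5 → 1; that is the 5-cycle (1 8 7 6 5).
Continuing from each remaining unvisited element yields (1 8 7 6 5).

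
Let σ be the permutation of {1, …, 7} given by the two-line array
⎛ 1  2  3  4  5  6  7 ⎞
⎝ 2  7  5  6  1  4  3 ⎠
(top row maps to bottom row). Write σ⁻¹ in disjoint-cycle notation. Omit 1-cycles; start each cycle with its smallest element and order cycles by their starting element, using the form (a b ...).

(1 5 3 7 2)(4 6)

The cycle decomposition of σ is (1 2 7 3 5)(4 6).
The inverse reverses every cycle; in canonical form, σ⁻¹ = (1 5 3 7 2)(4 6).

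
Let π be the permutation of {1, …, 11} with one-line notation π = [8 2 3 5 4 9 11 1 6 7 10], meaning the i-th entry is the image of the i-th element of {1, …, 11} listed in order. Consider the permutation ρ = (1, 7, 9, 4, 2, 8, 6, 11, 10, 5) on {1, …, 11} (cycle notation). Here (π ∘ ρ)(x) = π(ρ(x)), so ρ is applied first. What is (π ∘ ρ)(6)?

10

First apply ρ: ρ(6) = 11, then π(11) = 10. Thus (π ∘ ρ)(6) = 10.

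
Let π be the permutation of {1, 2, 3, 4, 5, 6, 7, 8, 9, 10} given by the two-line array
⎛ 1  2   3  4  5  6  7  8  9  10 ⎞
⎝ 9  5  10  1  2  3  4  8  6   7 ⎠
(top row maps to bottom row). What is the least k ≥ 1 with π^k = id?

14

Decomposing into disjoint cycles gives cycle lengths 7, 2, 1.
The order of π is the least common multiple of its cycle lengths: lcm(7, 2) = 14.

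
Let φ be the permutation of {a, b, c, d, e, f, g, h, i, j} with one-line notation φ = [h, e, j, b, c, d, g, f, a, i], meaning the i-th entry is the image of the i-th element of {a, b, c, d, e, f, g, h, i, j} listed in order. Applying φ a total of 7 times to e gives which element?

d

Tracing e → c → … returns to e after 9 steps, so e lies in a 9-cycle (a h f d b e c j i).
Advancing 7 steps from e: e → c → j → i → a → h → f → d.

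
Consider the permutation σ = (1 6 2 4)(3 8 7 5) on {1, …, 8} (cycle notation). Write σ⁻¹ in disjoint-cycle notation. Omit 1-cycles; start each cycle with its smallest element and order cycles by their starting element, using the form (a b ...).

(1 4 2 6)(3 5 7 8)

Inverting a permutation written in cycle notation just reverses the order within every cycle.
After reversing and putting each cycle's least element first, σ⁻¹ = (1 4 2 6)(3 5 7 8).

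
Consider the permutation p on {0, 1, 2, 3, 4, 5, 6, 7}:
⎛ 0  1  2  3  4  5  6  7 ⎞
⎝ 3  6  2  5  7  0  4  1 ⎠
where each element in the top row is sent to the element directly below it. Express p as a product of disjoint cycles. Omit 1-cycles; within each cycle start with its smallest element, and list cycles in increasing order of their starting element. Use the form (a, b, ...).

Iterating p from 0 gives 0 → 3 → 5 → 0; that is the 3-cycle (0, 3, 5).
Continuing from each remaining unvisited element yields (0, 3, 5)(1, 6, 4, 7).

(0, 3, 5)(1, 6, 4, 7)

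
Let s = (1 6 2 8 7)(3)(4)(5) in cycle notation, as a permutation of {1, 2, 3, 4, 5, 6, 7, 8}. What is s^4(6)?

6 lies in the 5-cycle (1 6 2 8 7).
Advancing 4 steps from 6: 6 → 2 → 8 → 7 → 1.

1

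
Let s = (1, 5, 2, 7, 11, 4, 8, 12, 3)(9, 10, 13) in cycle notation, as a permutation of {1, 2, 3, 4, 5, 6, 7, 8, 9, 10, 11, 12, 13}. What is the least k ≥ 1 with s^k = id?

The disjoint cycles have lengths 9, 3, 1.
Since disjoint cycles commute, ord(s) = lcm(9, 3) = 9.

9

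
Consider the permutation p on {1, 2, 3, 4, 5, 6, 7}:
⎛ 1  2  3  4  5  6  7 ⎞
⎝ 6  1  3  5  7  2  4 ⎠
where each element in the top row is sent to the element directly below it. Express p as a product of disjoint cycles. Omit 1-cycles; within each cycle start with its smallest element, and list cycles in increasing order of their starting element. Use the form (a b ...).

(1 6 2)(4 5 7)

Start at 1 and follow images: 1 → 6 → 2 → 1, giving the cycle (1 6 2).
Continuing from each remaining unvisited element yields (1 6 2)(4 5 7).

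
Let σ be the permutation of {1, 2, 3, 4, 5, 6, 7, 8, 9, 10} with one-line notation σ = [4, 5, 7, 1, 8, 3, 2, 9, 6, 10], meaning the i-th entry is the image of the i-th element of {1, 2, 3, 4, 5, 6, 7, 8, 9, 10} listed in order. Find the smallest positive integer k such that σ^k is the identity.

Decomposing into disjoint cycles gives cycle lengths 7, 2, 1.
The order is lcm(7, 2) = 14.

14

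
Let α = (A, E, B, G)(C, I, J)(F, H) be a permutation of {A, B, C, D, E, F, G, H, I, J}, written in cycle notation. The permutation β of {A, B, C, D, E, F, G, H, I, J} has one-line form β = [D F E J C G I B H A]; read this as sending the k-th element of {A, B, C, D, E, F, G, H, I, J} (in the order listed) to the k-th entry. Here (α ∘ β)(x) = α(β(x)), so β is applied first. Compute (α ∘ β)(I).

β(I) = H, then α(H) = F; composing gives (α ∘ β)(I) = F.

F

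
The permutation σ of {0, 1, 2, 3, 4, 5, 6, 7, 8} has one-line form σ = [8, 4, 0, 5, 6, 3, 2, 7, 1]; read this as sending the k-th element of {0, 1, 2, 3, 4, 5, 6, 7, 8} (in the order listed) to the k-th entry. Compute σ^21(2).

1

Tracing 2 → 0 → … returns to 2 after 6 steps, so 2 lies in a 6-cycle (0, 8, 1, 4, 6, 2).
On a 6-cycle, σ^6 is the identity, so σ^21 = σ^3 there (21 ≡ 3 mod 6).
Stepping 3 places around the cycle: 2 → 0 → 8 → 1.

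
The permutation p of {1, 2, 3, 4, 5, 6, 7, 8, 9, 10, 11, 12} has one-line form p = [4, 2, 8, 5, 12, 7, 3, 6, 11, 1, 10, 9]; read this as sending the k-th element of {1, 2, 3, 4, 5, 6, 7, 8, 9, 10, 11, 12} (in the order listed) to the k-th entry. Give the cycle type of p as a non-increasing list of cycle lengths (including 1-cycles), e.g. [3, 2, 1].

[7, 4, 1]

The disjoint cycles are (1, 4, 5, 12, 9, 11, 10)(2)(3, 8, 6, 7), with lengths 7, 4, 1 in non-increasing order.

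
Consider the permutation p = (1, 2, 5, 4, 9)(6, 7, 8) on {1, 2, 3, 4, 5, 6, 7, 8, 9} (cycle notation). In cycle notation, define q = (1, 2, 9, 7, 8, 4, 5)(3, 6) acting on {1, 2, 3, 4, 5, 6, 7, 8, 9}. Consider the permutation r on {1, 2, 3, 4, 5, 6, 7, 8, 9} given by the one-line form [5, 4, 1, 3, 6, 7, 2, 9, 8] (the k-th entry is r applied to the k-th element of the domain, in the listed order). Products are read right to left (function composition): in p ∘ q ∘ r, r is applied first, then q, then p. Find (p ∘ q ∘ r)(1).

Apply the permutations in order: r(1) = 5, then q(5) = 1, then p(1) = 2. So (p ∘ q ∘ r)(1) = 2.

2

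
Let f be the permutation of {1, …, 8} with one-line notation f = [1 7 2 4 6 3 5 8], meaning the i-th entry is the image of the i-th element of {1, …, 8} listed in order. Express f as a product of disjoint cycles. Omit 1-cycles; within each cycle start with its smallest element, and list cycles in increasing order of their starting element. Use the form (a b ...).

(2 7 5 6 3)

Iterating f from 2 gives 2 → 7 → 5 → 6 → 3 → 2; that is the 5-cycle (2 7 5 6 3).
Continuing from each remaining unvisited element yields (2 7 5 6 3).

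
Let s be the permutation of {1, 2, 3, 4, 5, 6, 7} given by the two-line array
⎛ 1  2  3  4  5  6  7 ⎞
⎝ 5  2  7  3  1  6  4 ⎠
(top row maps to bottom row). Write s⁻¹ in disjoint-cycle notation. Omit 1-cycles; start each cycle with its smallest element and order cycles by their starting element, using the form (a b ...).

(1 5)(3 4 7)

The cycle decomposition of s is (1 5)(3 7 4).
Reversing each cycle (and rotating so the smallest element leads) gives s⁻¹ = (1 5)(3 4 7).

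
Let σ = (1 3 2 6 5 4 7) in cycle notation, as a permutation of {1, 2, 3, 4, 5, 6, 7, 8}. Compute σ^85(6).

6 lies in the 7-cycle (1 3 2 6 5 4 7).
Powers repeat with period 7 on this cycle, and 85 mod 7 = 1, so σ^85(6) = σ^1(6).
Stepping 1 place around the cycle: 6 → 5.

5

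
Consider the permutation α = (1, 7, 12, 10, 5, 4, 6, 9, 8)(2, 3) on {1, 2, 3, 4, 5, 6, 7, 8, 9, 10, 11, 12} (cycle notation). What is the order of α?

18

The cycle type of α is (9, 2, 1).
The order of α is the least common multiple of its cycle lengths: lcm(9, 2) = 18.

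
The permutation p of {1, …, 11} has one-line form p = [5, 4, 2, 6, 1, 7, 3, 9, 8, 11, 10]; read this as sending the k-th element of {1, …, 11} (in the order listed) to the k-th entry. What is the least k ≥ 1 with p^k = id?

10

Decomposing into disjoint cycles gives cycle lengths 5, 2, 2, 2.
Since disjoint cycles commute, ord(p) = lcm(5, 2, 2, 2) = 10.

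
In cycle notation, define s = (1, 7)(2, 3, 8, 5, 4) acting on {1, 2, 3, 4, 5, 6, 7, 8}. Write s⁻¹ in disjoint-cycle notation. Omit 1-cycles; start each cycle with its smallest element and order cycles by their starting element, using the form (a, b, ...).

(1, 7)(2, 4, 5, 8, 3)

If s sends a → b within a cycle, s⁻¹ sends b → a; equivalently, reverse each cycle.
After reversing and putting each cycle's least element first, s⁻¹ = (1, 7)(2, 4, 5, 8, 3).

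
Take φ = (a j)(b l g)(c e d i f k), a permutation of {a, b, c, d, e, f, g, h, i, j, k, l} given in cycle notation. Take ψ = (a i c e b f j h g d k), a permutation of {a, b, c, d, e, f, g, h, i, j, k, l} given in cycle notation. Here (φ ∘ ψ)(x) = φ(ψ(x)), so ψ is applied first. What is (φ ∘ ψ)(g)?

i

First apply ψ: ψ(g) = d, then φ(d) = i. Thus (φ ∘ ψ)(g) = i.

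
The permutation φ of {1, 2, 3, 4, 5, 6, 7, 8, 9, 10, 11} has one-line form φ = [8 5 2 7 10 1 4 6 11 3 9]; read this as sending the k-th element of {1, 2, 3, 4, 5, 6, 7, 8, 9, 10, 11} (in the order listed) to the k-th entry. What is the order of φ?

12

The disjoint-cycle form of φ has cycle lengths 4, 3, 2, 2.
Since disjoint cycles commute, ord(φ) = lcm(4, 3, 2, 2) = 12.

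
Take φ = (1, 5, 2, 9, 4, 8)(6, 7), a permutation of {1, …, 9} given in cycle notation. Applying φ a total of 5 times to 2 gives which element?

2 lies in the 6-cycle (1, 5, 2, 9, 4, 8).
Stepping 5 places around the cycle: 2 → 9 → 4 → 8 → 1 → 5.

5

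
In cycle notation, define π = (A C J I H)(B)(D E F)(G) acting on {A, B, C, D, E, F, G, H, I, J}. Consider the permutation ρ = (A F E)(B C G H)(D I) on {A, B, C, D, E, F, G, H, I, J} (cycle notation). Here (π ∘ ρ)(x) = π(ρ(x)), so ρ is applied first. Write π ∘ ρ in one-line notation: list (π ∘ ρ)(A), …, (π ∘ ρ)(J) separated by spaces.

(π ∘ ρ)(x) = π(ρ(x)). Computing each image: π(ρ(A)) = π(F) = D, π(ρ(B)) = π(C) = J, π(ρ(C)) = π(G) = G, π(ρ(D)) = π(I) = H, π(ρ(E)) = π(A) = C, π(ρ(F)) = π(E) = F, π(ρ(G)) = π(H) = A, π(ρ(H)) = π(B) = B, π(ρ(I)) = π(D) = E, π(ρ(J)) = π(J) = I.
Hence π ∘ ρ = [D J G H C F A B E I].

D J G H C F A B E I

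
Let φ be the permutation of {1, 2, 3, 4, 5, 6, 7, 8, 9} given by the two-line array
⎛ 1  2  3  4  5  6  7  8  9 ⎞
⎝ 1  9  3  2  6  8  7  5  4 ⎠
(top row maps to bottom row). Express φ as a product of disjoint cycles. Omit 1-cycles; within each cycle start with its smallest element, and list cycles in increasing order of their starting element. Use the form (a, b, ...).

From 2: 2 → 9 → 4 → 2, closing the cycle (2, 9, 4).
Continuing from each remaining unvisited element yields (2, 9, 4)(5, 6, 8).

(2, 9, 4)(5, 6, 8)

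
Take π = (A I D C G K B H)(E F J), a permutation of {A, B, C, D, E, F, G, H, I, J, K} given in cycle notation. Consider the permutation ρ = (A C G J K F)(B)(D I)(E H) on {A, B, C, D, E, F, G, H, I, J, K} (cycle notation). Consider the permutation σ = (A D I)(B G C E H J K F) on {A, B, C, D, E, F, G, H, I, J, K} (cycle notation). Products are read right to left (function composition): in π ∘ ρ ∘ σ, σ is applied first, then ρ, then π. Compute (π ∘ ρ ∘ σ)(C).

A

(π ∘ ρ ∘ σ)(C) = π(ρ(σ(C))). σ(C) = E, then ρ(E) = H, then π(H) = A, so the result is A.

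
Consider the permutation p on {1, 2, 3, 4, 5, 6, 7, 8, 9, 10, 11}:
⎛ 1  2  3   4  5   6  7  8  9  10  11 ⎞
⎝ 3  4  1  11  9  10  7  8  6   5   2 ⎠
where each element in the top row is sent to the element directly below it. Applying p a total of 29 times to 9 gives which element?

Tracing 9 → 6 → … returns to 9 after 4 steps, so 9 lies in a 4-cycle (5 9 6 10).
Since the cycle has length 4, p^29 acts on it the same as p^1 (29 mod 4 = 1).
Stepping 1 place around the cycle: 9 → 6.

6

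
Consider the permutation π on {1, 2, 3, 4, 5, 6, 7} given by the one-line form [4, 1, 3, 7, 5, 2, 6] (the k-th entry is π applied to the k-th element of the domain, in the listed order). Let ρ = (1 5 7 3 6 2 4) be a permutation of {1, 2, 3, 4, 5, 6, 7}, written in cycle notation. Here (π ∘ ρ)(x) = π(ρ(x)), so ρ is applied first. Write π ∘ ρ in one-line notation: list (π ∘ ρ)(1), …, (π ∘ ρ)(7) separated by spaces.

5 7 2 4 6 1 3

(π ∘ ρ)(x) = π(ρ(x)). Computing each image: π(ρ(1)) = π(5) = 5, π(ρ(2)) = π(4) = 7, π(ρ(3)) = π(6) = 2, π(ρ(4)) = π(1) = 4, π(ρ(5)) = π(7) = 6, π(ρ(6)) = π(2) = 1, π(ρ(7)) = π(3) = 3.
Hence π ∘ ρ = [5 7 2 4 6 1 3].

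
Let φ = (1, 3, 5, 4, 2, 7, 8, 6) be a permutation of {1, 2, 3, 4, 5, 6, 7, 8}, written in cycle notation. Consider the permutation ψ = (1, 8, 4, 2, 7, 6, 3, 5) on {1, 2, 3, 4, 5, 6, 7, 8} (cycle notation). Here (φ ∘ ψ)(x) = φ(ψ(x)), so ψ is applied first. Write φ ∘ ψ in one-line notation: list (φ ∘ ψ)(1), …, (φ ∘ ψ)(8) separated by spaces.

(φ ∘ ψ)(x) = φ(ψ(x)). Computing each image: φ(ψ(1)) = φ(8) = 6, φ(ψ(2)) = φ(7) = 8, φ(ψ(3)) = φ(5) = 4, φ(ψ(4)) = φ(2) = 7, φ(ψ(5)) = φ(1) = 3, φ(ψ(6)) = φ(3) = 5, φ(ψ(7)) = φ(6) = 1, φ(ψ(8)) = φ(4) = 2.
Hence φ ∘ ψ = [6 8 4 7 3 5 1 2].

6 8 4 7 3 5 1 2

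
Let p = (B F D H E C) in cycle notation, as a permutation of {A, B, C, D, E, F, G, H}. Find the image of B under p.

B appears in (B F D H E C); the next entry (wrapping around) is F.

F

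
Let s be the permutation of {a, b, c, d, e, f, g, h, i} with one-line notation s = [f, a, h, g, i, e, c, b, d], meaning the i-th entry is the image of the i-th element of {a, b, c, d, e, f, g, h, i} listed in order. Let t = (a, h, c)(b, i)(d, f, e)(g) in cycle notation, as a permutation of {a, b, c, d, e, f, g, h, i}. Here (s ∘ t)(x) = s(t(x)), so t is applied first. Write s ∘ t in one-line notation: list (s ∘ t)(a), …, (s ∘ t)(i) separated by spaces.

b d f e g i c h a

Chase each element through t then s: a → h → b; b → i → d; c → a → f; d → f → e; e → d → g; f → e → i; g → g → c; h → c → h; i → b → a.
Collecting the images, s ∘ t = [b d f e g i c h a].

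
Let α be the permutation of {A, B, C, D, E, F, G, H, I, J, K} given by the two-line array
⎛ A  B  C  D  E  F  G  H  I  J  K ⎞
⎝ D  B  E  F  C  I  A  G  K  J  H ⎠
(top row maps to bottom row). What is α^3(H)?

Tracing H → G → … returns to H after 7 steps, so H lies in a 7-cycle (A, D, F, I, K, H, G).
Advancing 3 steps from H: H → G → A → D.

D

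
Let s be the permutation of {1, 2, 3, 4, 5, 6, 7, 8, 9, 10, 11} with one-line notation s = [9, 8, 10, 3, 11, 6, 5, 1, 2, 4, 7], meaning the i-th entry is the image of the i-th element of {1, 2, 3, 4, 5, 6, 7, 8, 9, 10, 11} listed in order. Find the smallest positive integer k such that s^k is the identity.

Decomposing into disjoint cycles gives cycle lengths 4, 3, 3, 1.
Since disjoint cycles commute, ord(s) = lcm(4, 3, 3) = 12.

12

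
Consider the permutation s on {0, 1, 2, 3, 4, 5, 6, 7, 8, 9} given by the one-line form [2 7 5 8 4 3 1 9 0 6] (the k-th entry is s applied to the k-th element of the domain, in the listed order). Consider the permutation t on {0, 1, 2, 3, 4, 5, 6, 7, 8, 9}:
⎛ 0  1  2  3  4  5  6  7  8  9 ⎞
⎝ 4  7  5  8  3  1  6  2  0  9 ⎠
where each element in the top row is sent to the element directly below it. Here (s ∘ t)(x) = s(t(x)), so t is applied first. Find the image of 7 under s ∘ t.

(s ∘ t)(7) = s(t(7)). t(7) = 2, then s(2) = 5. So (s ∘ t)(7) = 5.

5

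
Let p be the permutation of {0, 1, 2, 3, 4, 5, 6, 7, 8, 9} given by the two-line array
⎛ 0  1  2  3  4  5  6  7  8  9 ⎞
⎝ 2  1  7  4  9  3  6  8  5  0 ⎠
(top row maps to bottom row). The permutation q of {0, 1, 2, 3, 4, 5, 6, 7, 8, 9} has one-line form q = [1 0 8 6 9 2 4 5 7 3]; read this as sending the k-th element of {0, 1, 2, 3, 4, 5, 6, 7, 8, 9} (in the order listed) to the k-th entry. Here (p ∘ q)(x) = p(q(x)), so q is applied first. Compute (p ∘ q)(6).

9

q(6) = 4, then p(4) = 9; composing gives (p ∘ q)(6) = 9.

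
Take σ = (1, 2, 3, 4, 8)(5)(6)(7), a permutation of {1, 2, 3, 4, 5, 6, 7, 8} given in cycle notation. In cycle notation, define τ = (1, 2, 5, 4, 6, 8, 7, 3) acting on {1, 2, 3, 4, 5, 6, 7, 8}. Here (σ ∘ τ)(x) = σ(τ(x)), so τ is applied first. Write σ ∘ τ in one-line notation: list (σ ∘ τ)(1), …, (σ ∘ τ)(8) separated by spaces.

Chase each element through τ then σ: 1 → 2 → 3; 2 → 5 → 5; 3 → 1 → 2; 4 → 6 → 6; 5 → 4 → 8; 6 → 8 → 1; 7 → 3 → 4; 8 → 7 → 7.
Collecting the images, σ ∘ τ = [3 5 2 6 8 1 4 7].

3 5 2 6 8 1 4 7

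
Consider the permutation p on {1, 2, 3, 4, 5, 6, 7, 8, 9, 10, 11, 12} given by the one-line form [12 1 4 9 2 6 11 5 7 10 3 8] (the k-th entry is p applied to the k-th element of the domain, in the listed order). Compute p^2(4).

7

Tracing 4 → 9 → … returns to 4 after 5 steps, so 4 lies in a 5-cycle (3, 4, 9, 7, 11).
Advancing 2 steps from 4: 4 → 9 → 7.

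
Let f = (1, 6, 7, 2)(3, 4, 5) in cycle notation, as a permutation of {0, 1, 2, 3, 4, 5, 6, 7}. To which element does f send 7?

7 appears in (1, 6, 7, 2); the next entry (wrapping around) is 2.

2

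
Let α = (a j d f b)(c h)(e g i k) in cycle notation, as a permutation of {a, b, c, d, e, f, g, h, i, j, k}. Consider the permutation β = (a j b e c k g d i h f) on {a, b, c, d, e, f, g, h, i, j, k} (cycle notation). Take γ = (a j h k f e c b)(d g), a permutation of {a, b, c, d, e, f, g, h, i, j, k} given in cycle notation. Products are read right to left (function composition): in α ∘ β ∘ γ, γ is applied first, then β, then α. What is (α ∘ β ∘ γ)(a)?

a

Chase a: γ(a) = j; β(j) = b; α(b) = a. Hence (α ∘ β ∘ γ)(a) = a.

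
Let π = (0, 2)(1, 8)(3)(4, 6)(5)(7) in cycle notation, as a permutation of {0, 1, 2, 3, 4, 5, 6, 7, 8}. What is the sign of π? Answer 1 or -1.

-1

The cycle lengths are 2, 2, 2, 1, 1, 1.
A cycle of length ℓ contributes ℓ−1 transpositions, so π is a product of 1 + 1 + 1 = 3 transpositions — odd.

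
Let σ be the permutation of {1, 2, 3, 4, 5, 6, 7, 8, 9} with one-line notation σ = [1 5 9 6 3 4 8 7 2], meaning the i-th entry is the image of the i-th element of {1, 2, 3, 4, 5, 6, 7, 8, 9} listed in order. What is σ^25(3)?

9

Tracing 3 → 9 → … returns to 3 after 4 steps, so 3 lies in a 4-cycle (2 5 3 9).
Since the cycle has length 4, σ^25 acts on it the same as σ^1 (25 mod 4 = 1).
Advancing 1 step from 3: 3 → 9.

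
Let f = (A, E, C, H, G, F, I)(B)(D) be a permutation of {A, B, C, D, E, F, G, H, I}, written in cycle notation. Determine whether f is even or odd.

even

The cycle lengths are 7, 1, 1.
A cycle is odd iff its length is even; f has 0 even-length cycles, so sgn(f) = (−1)^0 and f is even.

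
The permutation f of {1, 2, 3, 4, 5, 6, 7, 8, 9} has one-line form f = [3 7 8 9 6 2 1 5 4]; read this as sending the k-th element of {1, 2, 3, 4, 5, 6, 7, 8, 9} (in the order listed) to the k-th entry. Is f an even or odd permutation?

odd

In disjoint-cycle form the cycle lengths are 7, 2.
A cycle of length ℓ contributes ℓ−1 transpositions, so f is a product of 6 + 1 = 7 transpositions — odd.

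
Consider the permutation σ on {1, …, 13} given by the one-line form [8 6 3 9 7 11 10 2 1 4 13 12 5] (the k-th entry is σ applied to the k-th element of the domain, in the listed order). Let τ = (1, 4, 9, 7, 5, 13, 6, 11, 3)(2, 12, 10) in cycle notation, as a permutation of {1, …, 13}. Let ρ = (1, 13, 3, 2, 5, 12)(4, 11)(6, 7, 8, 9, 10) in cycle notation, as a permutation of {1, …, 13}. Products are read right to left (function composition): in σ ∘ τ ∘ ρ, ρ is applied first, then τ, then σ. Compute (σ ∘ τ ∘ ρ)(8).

10

Apply the permutations in order: ρ(8) = 9, then τ(9) = 7, then σ(7) = 10. So (σ ∘ τ ∘ ρ)(8) = 10.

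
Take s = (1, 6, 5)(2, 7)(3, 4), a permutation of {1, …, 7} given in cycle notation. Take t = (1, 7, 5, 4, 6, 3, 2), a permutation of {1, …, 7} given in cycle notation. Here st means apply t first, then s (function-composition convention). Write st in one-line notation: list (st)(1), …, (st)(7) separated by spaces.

2 6 7 5 3 4 1

(st)(x) = s(t(x)). Computing each image: s(t(1)) = s(7) = 2, s(t(2)) = s(1) = 6, s(t(3)) = s(2) = 7, s(t(4)) = s(6) = 5, s(t(5)) = s(4) = 3, s(t(6)) = s(3) = 4, s(t(7)) = s(5) = 1.
Hence st = [2 6 7 5 3 4 1].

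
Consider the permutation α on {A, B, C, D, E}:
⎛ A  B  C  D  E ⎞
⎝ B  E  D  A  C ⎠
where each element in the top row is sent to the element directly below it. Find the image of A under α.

B

The entry below A in the array is B, so α(A) = B.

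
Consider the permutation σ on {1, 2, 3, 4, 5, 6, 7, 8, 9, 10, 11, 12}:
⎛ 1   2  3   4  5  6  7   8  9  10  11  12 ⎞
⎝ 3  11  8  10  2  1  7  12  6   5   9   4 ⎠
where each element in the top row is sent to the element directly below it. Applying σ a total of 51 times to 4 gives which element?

1

Tracing 4 → 10 → … returns to 4 after 11 steps, so 4 lies in an 11-cycle (1 3 8 12 4 10 5 2 11 9 6).
Since the cycle has length 11, σ^51 acts on it the same as σ^7 (51 mod 11 = 7).
Stepping 7 places around the cycle: 4 → 10 → 5 → 2 → 11 → 9 → 6 → 1.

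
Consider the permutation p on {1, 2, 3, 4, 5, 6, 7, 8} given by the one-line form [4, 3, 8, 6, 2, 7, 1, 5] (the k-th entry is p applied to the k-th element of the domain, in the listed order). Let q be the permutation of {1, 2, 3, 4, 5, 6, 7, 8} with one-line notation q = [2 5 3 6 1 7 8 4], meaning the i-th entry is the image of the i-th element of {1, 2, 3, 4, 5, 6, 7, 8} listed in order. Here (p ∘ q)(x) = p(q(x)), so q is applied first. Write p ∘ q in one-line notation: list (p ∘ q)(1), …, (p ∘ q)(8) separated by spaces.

3 2 8 7 4 1 5 6

For each element, apply q then p: 1 → 2 → 3; 2 → 5 → 2; 3 → 3 → 8; 4 → 6 → 7; 5 → 1 → 4; 6 → 7 → 1; 7 → 8 → 5; 8 → 4 → 6.
So p ∘ q in one-line form is 3 2 8 7 4 1 5 6.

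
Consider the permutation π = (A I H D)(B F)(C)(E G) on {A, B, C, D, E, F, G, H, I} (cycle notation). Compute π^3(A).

D

A lies in the 4-cycle (A I H D).
Advancing 3 steps from A: A → I → H → D.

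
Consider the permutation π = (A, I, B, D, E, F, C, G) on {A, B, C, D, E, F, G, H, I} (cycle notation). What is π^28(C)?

C lies in the 8-cycle (A, I, B, D, E, F, C, G).
Powers repeat with period 8 on this cycle, and 28 mod 8 = 4, so π^28(C) = π^4(C).
Stepping 4 places around the cycle: C → G → A → I → B.

B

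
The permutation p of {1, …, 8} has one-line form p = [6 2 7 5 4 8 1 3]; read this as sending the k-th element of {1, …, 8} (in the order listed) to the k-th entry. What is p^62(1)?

Tracing 1 → 6 → … returns to 1 after 5 steps, so 1 lies in a 5-cycle (1 6 8 3 7).
Since the cycle has length 5, p^62 acts on it the same as p^2 (62 mod 5 = 2).
Stepping 2 places around the cycle: 1 → 6 → 8.

8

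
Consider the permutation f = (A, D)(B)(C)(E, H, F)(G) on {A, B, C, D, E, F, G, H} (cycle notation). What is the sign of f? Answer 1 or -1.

-1

The cycle lengths are 3, 2, 1, 1, 1.
A cycle is odd iff its length is even; f has 1 even-length cycle, so sgn(f) = (−1)^1 and f is odd.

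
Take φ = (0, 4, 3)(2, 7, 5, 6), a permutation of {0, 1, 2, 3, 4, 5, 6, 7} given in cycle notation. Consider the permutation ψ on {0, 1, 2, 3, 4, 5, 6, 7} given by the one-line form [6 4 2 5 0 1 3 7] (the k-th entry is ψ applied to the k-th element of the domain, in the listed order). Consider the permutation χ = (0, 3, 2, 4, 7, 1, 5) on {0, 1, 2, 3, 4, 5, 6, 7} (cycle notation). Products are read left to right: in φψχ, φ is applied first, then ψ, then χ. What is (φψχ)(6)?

4

Chase 6: φ(6) = 2; ψ(2) = 2; χ(2) = 4. Hence (φψχ)(6) = 4.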